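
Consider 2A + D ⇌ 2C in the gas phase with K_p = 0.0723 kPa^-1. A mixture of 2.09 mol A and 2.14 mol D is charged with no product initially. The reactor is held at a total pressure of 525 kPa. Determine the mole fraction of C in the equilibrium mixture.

y_C = 0.487

Basis: 2.09 mol A initially; let X = conversion of A. Extent ξ = 1.04X.
At extent ξ: n_A = 2.09 − 2.09X; n_D = 2.14 − 1.04X; n_C = 2.09X.
Total moles n_T = 4.23 − 1.04X.
With p_i = (n_i/n_T)P, K_p = p_C^2 / (p_A^2 p_D).
Equating to 0.0723 kPa^-1 and solving on 0 < X < 1: X = 0.793.
Then n_C = 1.66, n_T = 3.4, so y_C = 0.487.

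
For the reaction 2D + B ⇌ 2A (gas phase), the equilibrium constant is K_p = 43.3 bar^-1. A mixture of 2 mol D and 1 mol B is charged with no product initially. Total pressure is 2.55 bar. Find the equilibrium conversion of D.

Take 2 mol D as basis and let X be its fractional conversion, so ξ = X.
At extent ξ: n_D = 2 − 2X; n_B = 1 − X; n_A = 2X.
Total moles n_T = 3 − X.
Mole fractions y_i = n_i/n_T; K_p = p_A^2 / (p_D^2 p_B) with p_i = y_i·P.
Equating to 43.3 bar^-1 and solving on 0 < X < 1: X = 0.771.

X = 0.771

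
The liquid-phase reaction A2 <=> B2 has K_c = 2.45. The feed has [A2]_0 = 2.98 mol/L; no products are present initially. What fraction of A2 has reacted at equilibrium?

Let X = conversion of A2; extent ξ = 2.98·X mol/L.
Concentrations: [A2] = 2.98 − 2.98X; [B2] = 2.98X.
K_c = [B2] / ([A2]).
Setting equal to 2.45 and solving for X on (0,1) gives X = 0.710.

X = 0.710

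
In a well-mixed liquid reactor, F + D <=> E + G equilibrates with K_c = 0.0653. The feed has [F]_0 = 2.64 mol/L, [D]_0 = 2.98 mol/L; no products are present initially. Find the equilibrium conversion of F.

X = 0.216

Let X = conversion of F; extent ξ = 2.64·X mol/L.
Concentrations: [F] = 2.64 − 2.64X; [D] = 2.98 − 2.64X; [E] = 2.64X; [G] = 2.64X.
K_c = [E] [G] / ([F] [D]).
Solving K_c = 0.0653 for X ∈ (0,1): X = 0.216.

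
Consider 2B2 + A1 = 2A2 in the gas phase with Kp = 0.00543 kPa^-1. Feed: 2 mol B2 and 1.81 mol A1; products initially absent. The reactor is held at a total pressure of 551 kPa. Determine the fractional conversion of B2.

Let X = conversion of B2 (basis 2 mol B2); extent of reaction ξ = X.
At extent ξ: n_B2 = 2 − 2X; n_A1 = 1.81 − X; n_A2 = 2X.
n_T = Σnᵢ = 3.81 − X.
Mole fractions y_i = n_i/n_T; Kp = p_A2^2 / (p_B2^2 p_A1) with p_i = y_i·P.
Substituting and setting equal to 0.00543 kPa^-1 gives a polynomial in X; the root in (0,1) is X = 0.520.

X = 0.520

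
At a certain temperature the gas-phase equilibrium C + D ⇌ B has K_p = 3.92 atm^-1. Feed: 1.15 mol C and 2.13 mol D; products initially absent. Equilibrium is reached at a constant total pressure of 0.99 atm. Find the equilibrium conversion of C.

X = 0.677

Take 1.15 mol C as basis and let X be its fractional conversion, so ξ = 1.15X.
Mole table: n_C = 1.15 − 1.15X; n_D = 2.13 − 1.15X; n_B = 1.15X.
n_T = Σnᵢ = 3.28 − 1.15X.
y_i = n_i/n_T, p_i = y_i·P. K_p = p_B / (p_C p_D).
Setting this equal to 3.92 atm^-1 and taking the physical root (0 < X < 1) gives X = 0.677.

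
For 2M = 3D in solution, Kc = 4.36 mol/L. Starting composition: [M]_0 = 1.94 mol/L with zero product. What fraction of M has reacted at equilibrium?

Let X = conversion of M; extent ξ = 1.94X/2 mol/L.
Concentrations: [M] = 1.94 − 1.94X; [D] = 2.91X.
Kc = [D]^3 / ([M]^2).
Solving Kc = 4.36 for X ∈ (0,1): X = 0.529.

X = 0.529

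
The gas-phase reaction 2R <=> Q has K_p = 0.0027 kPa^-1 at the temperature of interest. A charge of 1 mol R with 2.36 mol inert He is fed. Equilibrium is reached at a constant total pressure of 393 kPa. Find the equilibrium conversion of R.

Take 1 mol R as basis and let X be its fractional conversion, so ξ = 0.5X.
At extent ξ: n_R = 1 − X; n_Q = 0.5X; n_I = 2.36 (inert).
Total moles n_T = 3.36 − 0.5X.
y_i = n_i/n_T, p_i = y_i·P. K_p = p_Q / (p_R^2).
Setting this equal to 0.0027 kPa^-1 and taking the physical root (0 < X < 1) gives X = 0.313.

X = 0.313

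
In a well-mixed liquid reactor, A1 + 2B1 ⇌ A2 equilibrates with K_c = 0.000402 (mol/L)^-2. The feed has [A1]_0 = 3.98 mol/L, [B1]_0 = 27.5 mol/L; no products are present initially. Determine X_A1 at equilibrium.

Let X = conversion of A1; extent ξ = 3.98·X mol/L.
Concentrations: [A1] = 3.98 − 3.98X; [B1] = 27.5 − 7.96X; [A2] = 3.98X.
K_c = [A2] / ([A1] [B1]^2).
Setting equal to 0.000402 and solving for X on (0,1) gives X = 0.211.

X = 0.211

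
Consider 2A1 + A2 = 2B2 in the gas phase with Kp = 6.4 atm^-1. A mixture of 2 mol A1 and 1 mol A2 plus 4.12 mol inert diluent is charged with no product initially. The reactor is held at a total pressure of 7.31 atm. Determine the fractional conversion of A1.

Take 2 mol A1 as basis and let X be its fractional conversion, so ξ = X.
Moles: n_A1 = 2 − 2X; n_A2 = 1 − X; n_B2 = 2X; n_I = 4.12 (inert).
Summing: n_T = 7.12 − X.
y_i = n_i/n_T, p_i = y_i·P. Kp = p_B2^2 / (p_A1^2 p_A2).
Setting this equal to 6.4 atm^-1 and taking the physical root (0 < X < 1) gives X = 0.622.

X = 0.622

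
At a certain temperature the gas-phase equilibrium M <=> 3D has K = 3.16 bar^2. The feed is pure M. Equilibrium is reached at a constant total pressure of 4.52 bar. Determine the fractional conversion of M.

Take 1 mol M as basis and let X be its fractional conversion, so ξ = X.
At extent ξ: n_M = 1 − X; n_D = 3X.
Summing: n_T = 1 + 2X.
Mole fractions y_i = n_i/n_T; K = p_D^3 / (p_M) with p_i = y_i·P.
Substituting and setting equal to 3.16 bar^2 gives a polynomial in X; the root in (0,1) is X = 0.209.

X = 0.209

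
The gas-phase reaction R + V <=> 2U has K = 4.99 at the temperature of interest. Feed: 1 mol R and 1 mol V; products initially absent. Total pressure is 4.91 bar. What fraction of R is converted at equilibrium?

X = 0.528

Basis: 1 mol R initially; let X = conversion of R. Extent ξ = X.
At extent ξ: n_R = 1 − X; n_V = 1 − X; n_U = 2X.
n_T stays at 2 (no change in mole number).
With p_i = (n_i/n_T)P, K = p_U^2 / (p_R p_V).
Setting this equal to 4.99 and taking the physical root (0 < X < 1) gives X = 0.528.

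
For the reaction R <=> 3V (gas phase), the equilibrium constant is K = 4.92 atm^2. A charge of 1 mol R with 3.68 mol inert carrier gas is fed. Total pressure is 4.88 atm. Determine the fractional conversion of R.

X = 0.498

Take 1 mol R as basis and let X be its fractional conversion, so ξ = X.
At extent ξ: n_R = 1 − X; n_V = 3X; n_I = 3.68 (inert).
n_T = Σnᵢ = 4.68 + 2X.
Mole fractions y_i = n_i/n_T; K = p_V^3 / (p_R) with p_i = y_i·P.
Substituting and setting equal to 4.92 atm^2 gives a polynomial in X; the root in (0,1) is X = 0.498.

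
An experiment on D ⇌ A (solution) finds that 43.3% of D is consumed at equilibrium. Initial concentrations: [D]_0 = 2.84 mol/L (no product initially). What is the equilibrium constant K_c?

Let X = conversion of D.
Concentrations: [D] = 2.84 − 2.84X; [A] = 2.84X.
At X = 0.433: [D] = 1.61, [A] = 1.23.
K_c = [A] / ([D]) = 0.764.

K_c = 0.764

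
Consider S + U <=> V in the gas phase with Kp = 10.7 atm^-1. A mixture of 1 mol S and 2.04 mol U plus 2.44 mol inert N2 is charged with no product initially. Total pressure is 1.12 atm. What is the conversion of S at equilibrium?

X = 0.764

Take 1 mol S as basis and let X be its fractional conversion, so ξ = X.
Mole table: n_S = 1 − X; n_U = 2.04 − X; n_V = X; n_I = 2.44 (inert).
Summing: n_T = 5.48 − X.
y_i = n_i/n_T, p_i = y_i·P. Kp = p_V / (p_S p_U).
This yields a degree-2 equation in X; solving on (0,1), X = 0.764.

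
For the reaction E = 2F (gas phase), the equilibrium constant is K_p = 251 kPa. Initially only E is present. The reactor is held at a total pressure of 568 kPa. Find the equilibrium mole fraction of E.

y_E = 0.520

Basis: 1 mol E initially; let X = conversion of E. Extent ξ = X.
Species balance: n_E = 1 − X; n_F = 2X.
n_T = Σnᵢ = 1 + X.
y_i = n_i/n_T, p_i = y_i·P. K_p = p_F^2 / (p_E).
Equating to 251 kPa and solving on 0 < X < 1: X = 0.315.
Then n_E = 0.685, n_T = 1.32, so y_E = 0.520.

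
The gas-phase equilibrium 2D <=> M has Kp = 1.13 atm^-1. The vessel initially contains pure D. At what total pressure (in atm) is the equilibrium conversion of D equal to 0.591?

P = 1.1 atm

Let X = conversion of D (basis 1 mol D); extent of reaction ξ = 0.5X.
Moles: n_D = 1 − X; n_M = 0.5X.
Total moles n_T = 1 − 0.5X.
Kp = p_M / (p_D^2) with p_i = (n_i/n_T)·P.
At X = 0.591: the mole-fraction product g(X) = Π y_i^ν_i = 1.244. Since Kp = g(X)·P^{-1}, P = (g/Kp)^(1/1) = (1.244/1.13)^(1/1) = 1.1 atm.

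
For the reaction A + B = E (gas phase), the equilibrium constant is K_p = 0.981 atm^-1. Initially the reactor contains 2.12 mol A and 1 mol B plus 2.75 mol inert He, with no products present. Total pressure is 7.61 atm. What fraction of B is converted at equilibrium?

X = 0.675

Basis: 1 mol B initially; let X = conversion of B. Extent ξ = X.
Species balance: n_A = 2.12 − X; n_B = 1 − X; n_E = X; n_I = 2.75 (inert).
Total moles n_T = 5.87 − X.
Mole fractions y_i = n_i/n_T; K_p = p_E / (p_A p_B) with p_i = y_i·P.
Setting this equal to 0.981 atm^-1 and taking the physical root (0 < X < 1) gives X = 0.675.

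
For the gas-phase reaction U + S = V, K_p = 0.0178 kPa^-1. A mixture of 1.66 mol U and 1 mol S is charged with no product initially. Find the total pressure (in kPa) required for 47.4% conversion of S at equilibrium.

Basis: 1 mol S initially; let X = conversion of S. Extent ξ = X.
Species balance: n_U = 1.66 − X; n_S = 1 − X; n_V = X.
Total moles n_T = 2.66 − X.
K_p = p_V / (p_U p_S) with p_i = (n_i/n_T)·P.
At X = 0.474: the mole-fraction product g(X) = Π y_i^ν_i = 1.661. Since K_p = g(X)·P^{-1}, P = (g/K_p)^(1/1) = (1.661/0.0178)^(1/1) = 93.3 kPa.

P = 93.3 kPa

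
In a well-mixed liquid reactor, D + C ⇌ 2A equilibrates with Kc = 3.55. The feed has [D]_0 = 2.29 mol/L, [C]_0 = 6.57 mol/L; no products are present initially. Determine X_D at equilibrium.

X = 0.724

Let X = conversion of D; extent ξ = 2.29·X mol/L.
Concentrations: [D] = 2.29 − 2.29X; [C] = 6.57 − 2.29X; [A] = 4.58X.
Kc = [A]^2 / ([D] [C]).
Setting equal to 3.55 and solving for X on (0,1) gives X = 0.724.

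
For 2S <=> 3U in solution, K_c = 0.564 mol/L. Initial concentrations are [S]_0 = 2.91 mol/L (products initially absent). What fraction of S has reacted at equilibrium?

X = 0.303

Let X = conversion of S; extent ξ = 2.91X/2 mol/L.
Concentrations: [S] = 2.91 − 2.91X; [U] = 4.37X.
K_c = [U]^3 / ([S]^2).
Equating to 0.564 mol/L: the physical root is X = 0.303.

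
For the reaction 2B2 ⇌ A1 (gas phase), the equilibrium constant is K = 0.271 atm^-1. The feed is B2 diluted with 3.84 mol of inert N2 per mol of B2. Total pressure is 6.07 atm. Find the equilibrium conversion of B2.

X = 0.323

Basis: 1 mol B2 initially; let X = conversion of B2. Extent ξ = 0.5X.
At extent ξ: n_B2 = 1 − X; n_A1 = 0.5X; n_I = 3.84 (inert).
n_T = Σnᵢ = 4.84 − 0.5X.
Mole fractions y_i = n_i/n_T; K = p_A1 / (p_B2^2) with p_i = y_i·P.
Equating to 0.271 atm^-1 and solving on 0 < X < 1: X = 0.323.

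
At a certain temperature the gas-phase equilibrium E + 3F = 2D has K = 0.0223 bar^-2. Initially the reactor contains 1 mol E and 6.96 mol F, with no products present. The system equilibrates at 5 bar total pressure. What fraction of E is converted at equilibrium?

Take 1 mol E as basis and let X be its fractional conversion, so ξ = X.
At extent ξ: n_E = 1 − X; n_F = 6.96 − 3X; n_D = 2X.
Summing: n_T = 7.96 − 2X.
With p_i = (n_i/n_T)P, K = p_D^2 / (p_E p_F^3).
This yields a degree-4 equation in X; solving on (0,1), X = 0.491.

X = 0.491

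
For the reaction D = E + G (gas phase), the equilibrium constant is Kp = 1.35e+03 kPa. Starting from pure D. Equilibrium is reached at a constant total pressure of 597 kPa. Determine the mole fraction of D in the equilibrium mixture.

y_D = 0.091

Let X = conversion of D (basis 1 mol D); extent of reaction ξ = X.
Moles: n_D = 1 − X; n_E = X; n_G = X.
n_T = Σnᵢ = 1 + X.
Mole fractions y_i = n_i/n_T; Kp = p_E p_G / (p_D) with p_i = y_i·P.
Substituting and setting equal to 1.35e+03 kPa gives a polynomial in X; the root in (0,1) is X = 0.833.
Then n_D = 0.167, n_T = 1.83, so y_D = 0.091.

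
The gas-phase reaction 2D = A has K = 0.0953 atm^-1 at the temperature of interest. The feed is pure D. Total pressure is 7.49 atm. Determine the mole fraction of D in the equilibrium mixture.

y_D = 0.675

Basis: 1 mol D initially; let X = conversion of D. Extent ξ = 0.5X.
Mole table: n_D = 1 − X; n_A = 0.5X.
Summing: n_T = 1 − 0.5X.
y_i = n_i/n_T, p_i = y_i·P. K = p_A / (p_D^2).
Substituting and setting equal to 0.0953 atm^-1 gives a polynomial in X; the root in (0,1) is X = 0.491.
Then n_D = 0.509, n_T = 0.755, so y_D = 0.675.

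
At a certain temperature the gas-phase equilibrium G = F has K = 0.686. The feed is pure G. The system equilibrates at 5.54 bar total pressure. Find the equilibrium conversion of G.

Take 1 mol G as basis and let X be its fractional conversion, so ξ = X.
Moles: n_G = 1 − X; n_F = X.
Since Δν = 0, n_T = 1 throughout.
y_i = n_i/n_T, p_i = y_i·P. K = p_F / (p_G).
Setting this equal to 0.686 and taking the physical root (0 < X < 1) gives X = 0.407.

X = 0.407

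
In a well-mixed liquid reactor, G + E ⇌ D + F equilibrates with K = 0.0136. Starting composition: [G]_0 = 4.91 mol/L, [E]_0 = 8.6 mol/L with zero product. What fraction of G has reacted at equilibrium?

X = 0.138

Let X = conversion of G; extent ξ = 4.91·X mol/L.
Concentrations: [G] = 4.91 − 4.91X; [E] = 8.6 − 4.91X; [D] = 4.91X; [F] = 4.91X.
K = [D] [F] / ([G] [E]).
Setting equal to 0.0136 and solving for X on (0,1) gives X = 0.138.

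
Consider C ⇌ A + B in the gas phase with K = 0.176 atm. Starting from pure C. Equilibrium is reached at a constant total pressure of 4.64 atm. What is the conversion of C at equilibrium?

X = 0.191

Basis: 1 mol C initially; let X = conversion of C. Extent ξ = X.
Moles: n_C = 1 − X; n_A = X; n_B = X.
n_T = Σnᵢ = 1 + X.
Mole fractions y_i = n_i/n_T; K = p_A p_B / (p_C) with p_i = y_i·P.
Equating to 0.176 atm and solving on 0 < X < 1: X = 0.191.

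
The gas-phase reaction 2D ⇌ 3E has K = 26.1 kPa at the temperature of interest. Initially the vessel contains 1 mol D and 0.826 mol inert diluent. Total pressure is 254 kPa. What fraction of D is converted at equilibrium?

Basis: 1 mol D initially; let X = conversion of D. Extent ξ = 0.5X.
At extent ξ: n_D = 1 − X; n_E = 1.5X; n_I = 0.826 (inert).
n_T = Σnᵢ = 1.83 + 0.5X.
With p_i = (n_i/n_T)P, K = p_E^3 / (p_D^2).
Setting this equal to 26.1 kPa and taking the physical root (0 < X < 1) gives X = 0.307.

X = 0.307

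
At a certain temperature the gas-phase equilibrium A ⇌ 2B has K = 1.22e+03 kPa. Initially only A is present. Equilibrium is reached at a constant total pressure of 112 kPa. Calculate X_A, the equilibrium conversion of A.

Basis: 1 mol A initially; let X = conversion of A. Extent ξ = X.
Species balance: n_A = 1 − X; n_B = 2X.
Summing: n_T = 1 + X.
y_i = n_i/n_T, p_i = y_i·P. K = p_B^2 / (p_A).
Equating to 1.22e+03 kPa and solving on 0 < X < 1: X = 0.855.

X = 0.855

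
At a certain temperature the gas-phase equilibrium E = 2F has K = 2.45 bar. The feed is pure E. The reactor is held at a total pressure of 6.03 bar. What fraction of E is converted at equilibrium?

Take 1 mol E as basis and let X be its fractional conversion, so ξ = X.
Moles: n_E = 1 − X; n_F = 2X.
Summing: n_T = 1 + X.
y_i = n_i/n_T, p_i = y_i·P. K = p_F^2 / (p_E).
Setting this equal to 2.45 bar and taking the physical root (0 < X < 1) gives X = 0.304.

X = 0.304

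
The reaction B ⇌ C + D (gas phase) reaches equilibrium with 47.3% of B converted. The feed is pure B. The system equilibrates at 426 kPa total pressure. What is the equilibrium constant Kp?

Basis: 1 mol B initially; let X = conversion of B. Extent ξ = X.
Species balance: n_B = 1 − X; n_C = X; n_D = X.
Total moles n_T = 1 + X.
At X = 0.473: n_B = 0.527, n_C = 0.473, n_D = 0.473, n_T = 1.47.
p_i = (n_i/n_T)·P. Kp = p_C p_D / (p_B) = 123 kPa.

Kp = 123 kPa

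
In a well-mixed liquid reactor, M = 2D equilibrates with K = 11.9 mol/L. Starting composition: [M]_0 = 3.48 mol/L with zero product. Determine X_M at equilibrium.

Let X = conversion of M; extent ξ = 3.48·X mol/L.
Concentrations: [M] = 3.48 − 3.48X; [D] = 6.96X.
K = [D]^2 / ([M]).
Equating to 11.9 mol/L: the physical root is X = 0.591.

X = 0.591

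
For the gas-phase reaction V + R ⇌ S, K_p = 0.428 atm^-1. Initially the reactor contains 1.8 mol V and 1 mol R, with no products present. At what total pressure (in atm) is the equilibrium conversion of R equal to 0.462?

P = 3.51 atm

Let X = conversion of R (basis 1 mol R); extent of reaction ξ = X.
Species balance: n_V = 1.8 − X; n_R = 1 − X; n_S = X.
n_T = Σnᵢ = 2.8 − X.
K_p = p_S / (p_V p_R) with p_i = (n_i/n_T)·P.
At X = 0.462: the mole-fraction product g(X) = Π y_i^ν_i = 1.501. Since K_p = g(X)·P^{-1}, P = (g/K_p)^(1/1) = (1.501/0.428)^(1/1) = 3.51 atm.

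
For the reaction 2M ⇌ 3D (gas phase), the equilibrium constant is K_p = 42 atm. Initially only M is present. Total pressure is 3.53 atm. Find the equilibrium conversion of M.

X = 0.721

Basis: 1 mol M initially; let X = conversion of M. Extent ξ = 0.5X.
Mole table: n_M = 1 − X; n_D = 1.5X.
Summing: n_T = 1 + 0.5X.
With p_i = (n_i/n_T)P, K_p = p_D^3 / (p_M^2).
Setting this equal to 42 atm and taking the physical root (0 < X < 1) gives X = 0.721.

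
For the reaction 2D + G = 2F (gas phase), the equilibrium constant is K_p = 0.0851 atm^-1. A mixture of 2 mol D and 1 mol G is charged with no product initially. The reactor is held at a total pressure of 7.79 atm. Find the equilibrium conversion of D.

Take 2 mol D as basis and let X be its fractional conversion, so ξ = X.
Mole table: n_D = 2 − 2X; n_G = 1 − X; n_F = 2X.
Summing: n_T = 3 − X.
y_i = n_i/n_T, p_i = y_i·P. K_p = p_F^2 / (p_D^2 p_G).
Equating to 0.0851 atm^-1 and solving on 0 < X < 1: X = 0.294.

X = 0.294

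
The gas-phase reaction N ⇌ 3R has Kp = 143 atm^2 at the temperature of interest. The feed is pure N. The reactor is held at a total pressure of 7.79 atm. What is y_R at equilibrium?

Basis: 1 mol N initially; let X = conversion of N. Extent ξ = X.
Species balance: n_N = 1 − X; n_R = 3X.
Total moles n_T = 1 + 2X.
Mole fractions y_i = n_i/n_T; Kp = p_R^3 / (p_N) with p_i = y_i·P.
This yields a degree-3 equation in X; solving on (0,1), X = 0.557.
Then n_R = 1.67, n_T = 2.11, so y_R = 0.790.

y_R = 0.790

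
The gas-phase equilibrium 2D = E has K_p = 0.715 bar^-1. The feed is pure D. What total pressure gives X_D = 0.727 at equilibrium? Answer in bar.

Take 1 mol D as basis and let X be its fractional conversion, so ξ = 0.5X.
Moles: n_D = 1 − X; n_E = 0.5X.
Total moles n_T = 1 − 0.5X.
K_p = p_E / (p_D^2) with p_i = (n_i/n_T)·P.
At X = 0.727: the mole-fraction product g(X) = Π y_i^ν_i = 3.104. Since K_p = g(X)·P^{-1}, P = (g/K_p)^(1/1) = (3.104/0.715)^(1/1) = 4.34 bar.

P = 4.34 bar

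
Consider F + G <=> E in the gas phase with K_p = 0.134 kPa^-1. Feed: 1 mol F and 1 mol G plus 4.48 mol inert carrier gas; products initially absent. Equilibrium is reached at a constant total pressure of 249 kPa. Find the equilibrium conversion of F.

X = 0.661

Basis: 1 mol F initially; let X = conversion of F. Extent ξ = X.
Mole table: n_F = 1 − X; n_G = 1 − X; n_E = X; n_I = 4.48 (inert).
Summing: n_T = 6.48 − X.
Mole fractions y_i = n_i/n_T; K_p = p_E / (p_F p_G) with p_i = y_i·P.
Equating to 0.134 kPa^-1 and solving on 0 < X < 1: X = 0.661.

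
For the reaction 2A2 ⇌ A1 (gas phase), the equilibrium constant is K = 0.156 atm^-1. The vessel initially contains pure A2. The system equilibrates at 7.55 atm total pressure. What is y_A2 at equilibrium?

y_A2 = 0.590

Take 1 mol A2 as basis and let X be its fractional conversion, so ξ = 0.5X.
At extent ξ: n_A2 = 1 − X; n_A1 = 0.5X.
Total moles n_T = 1 − 0.5X.
y_i = n_i/n_T, p_i = y_i·P. K = p_A1 / (p_A2^2).
Substituting and setting equal to 0.156 atm^-1 gives a polynomial in X; the root in (0,1) is X = 0.582.
Then n_A2 = 0.418, n_T = 0.709, so y_A2 = 0.590.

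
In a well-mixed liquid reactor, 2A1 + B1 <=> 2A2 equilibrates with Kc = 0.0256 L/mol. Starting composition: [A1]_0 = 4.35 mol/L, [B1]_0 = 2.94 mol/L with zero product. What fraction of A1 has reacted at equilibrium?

Let X = conversion of A1; extent ξ = 4.35X/2 mol/L.
Concentrations: [A1] = 4.35 − 4.35X; [B1] = 2.94 − 2.17X; [A2] = 4.35X.
Kc = [A2]^2 / ([A1]^2 [B1]).
Equating to 0.0256 L/mol: the physical root is X = 0.202.

X = 0.202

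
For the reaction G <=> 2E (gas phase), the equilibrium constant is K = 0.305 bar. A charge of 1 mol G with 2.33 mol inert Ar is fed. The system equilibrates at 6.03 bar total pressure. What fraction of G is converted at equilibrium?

X = 0.190

Basis: 1 mol G initially; let X = conversion of G. Extent ξ = X.
Mole table: n_G = 1 − X; n_E = 2X; n_I = 2.33 (inert).
n_T = Σnᵢ = 3.33 + X.
Mole fractions y_i = n_i/n_T; K = p_E^2 / (p_G) with p_i = y_i·P.
This yields a degree-2 equation in X; solving on (0,1), X = 0.190.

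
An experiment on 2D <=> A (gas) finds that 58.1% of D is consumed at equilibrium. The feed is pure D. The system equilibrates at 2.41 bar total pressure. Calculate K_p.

K_p = 0.487 bar^-1

Take 1 mol D as basis and let X be its fractional conversion, so ξ = 0.5X.
At extent ξ: n_D = 1 − X; n_A = 0.5X.
n_T = Σnᵢ = 1 − 0.5X.
At X = 0.581: n_D = 0.419, n_A = 0.29, n_T = 0.71.
p_i = (n_i/n_T)·P. K_p = p_A / (p_D^2) = 0.487 bar^-1.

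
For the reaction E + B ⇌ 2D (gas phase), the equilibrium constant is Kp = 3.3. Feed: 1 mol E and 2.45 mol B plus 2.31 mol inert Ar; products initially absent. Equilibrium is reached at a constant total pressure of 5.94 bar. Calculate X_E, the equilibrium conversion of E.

Basis: 1 mol E initially; let X = conversion of E. Extent ξ = X.
At extent ξ: n_E = 1 − X; n_B = 2.45 − X; n_D = 2X; n_I = 2.31 (inert).
n_T stays at 5.76 (no change in mole number).
y_i = n_i/n_T, p_i = y_i·P. Kp = p_D^2 / (p_E p_B).
This yields a degree-2 equation in X; solving on (0,1), X = 0.682.

X = 0.682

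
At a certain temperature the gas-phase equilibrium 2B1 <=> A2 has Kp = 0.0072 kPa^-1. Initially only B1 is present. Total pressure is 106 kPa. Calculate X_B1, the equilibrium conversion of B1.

X = 0.503

Basis: 1 mol B1 initially; let X = conversion of B1. Extent ξ = 0.5X.
Moles: n_B1 = 1 − X; n_A2 = 0.5X.
Summing: n_T = 1 − 0.5X.
With p_i = (n_i/n_T)P, Kp = p_A2 / (p_B1^2).
Substituting and setting equal to 0.0072 kPa^-1 gives a polynomial in X; the root in (0,1) is X = 0.503.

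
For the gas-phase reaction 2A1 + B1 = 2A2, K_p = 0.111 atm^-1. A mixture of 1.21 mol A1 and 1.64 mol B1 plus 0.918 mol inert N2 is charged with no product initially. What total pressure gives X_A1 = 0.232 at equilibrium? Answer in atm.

Let X = conversion of A1 (basis 1.21 mol A1); extent of reaction ξ = 0.605X.
Species balance: n_A1 = 1.21 − 1.21X; n_B1 = 1.64 − 0.605X; n_A2 = 1.21X; n_I = 0.918 (inert).
n_T = Σnᵢ = 3.77 − 0.605X.
K_p = p_A2^2 / (p_A1^2 p_B1) with p_i = (n_i/n_T)·P.
At X = 0.232: the mole-fraction product g(X) = Π y_i^ν_i = 0.2207. Since K_p = g(X)·P^{-1}, P = (g/K_p)^(1/1) = (0.2207/0.111)^(1/1) = 1.99 atm.

P = 1.99 atm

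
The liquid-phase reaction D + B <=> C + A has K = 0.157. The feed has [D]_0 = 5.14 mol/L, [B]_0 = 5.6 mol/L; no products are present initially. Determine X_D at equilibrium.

X = 0.296

Let X = conversion of D; extent ξ = 5.14·X mol/L.
Concentrations: [D] = 5.14 − 5.14X; [B] = 5.6 − 5.14X; [C] = 5.14X; [A] = 5.14X.
K = [C] [A] / ([D] [B]).
Setting equal to 0.157 and solving for X on (0,1) gives X = 0.296.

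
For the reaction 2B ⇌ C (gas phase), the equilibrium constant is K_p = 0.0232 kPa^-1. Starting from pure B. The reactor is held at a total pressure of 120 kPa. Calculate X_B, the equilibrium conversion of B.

Take 1 mol B as basis and let X be its fractional conversion, so ξ = 0.5X.
Moles: n_B = 1 − X; n_C = 0.5X.
Total moles n_T = 1 − 0.5X.
Mole fractions y_i = n_i/n_T; K_p = p_C / (p_B^2) with p_i = y_i·P.
Setting this equal to 0.0232 kPa^-1 and taking the physical root (0 < X < 1) gives X = 0.713.

X = 0.713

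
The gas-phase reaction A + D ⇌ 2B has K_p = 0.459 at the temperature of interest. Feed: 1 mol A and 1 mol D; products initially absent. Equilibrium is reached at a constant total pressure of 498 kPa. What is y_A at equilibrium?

y_A = 0.373

Basis: 1 mol A initially; let X = conversion of A. Extent ξ = X.
Species balance: n_A = 1 − X; n_D = 1 − X; n_B = 2X.
n_T stays at 2 (no change in mole number).
Mole fractions y_i = n_i/n_T; K_p = p_B^2 / (p_A p_D) with p_i = y_i·P.
Setting this equal to 0.459 and taking the physical root (0 < X < 1) gives X = 0.253.
Then n_A = 0.747, n_T = 2, so y_A = 0.373.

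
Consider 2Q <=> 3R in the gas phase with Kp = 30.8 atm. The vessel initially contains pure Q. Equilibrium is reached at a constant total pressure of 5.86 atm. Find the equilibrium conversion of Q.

Let X = conversion of Q (basis 1 mol Q); extent of reaction ξ = 0.5X.
At extent ξ: n_Q = 1 − X; n_R = 1.5X.
Summing: n_T = 1 + 0.5X.
With p_i = (n_i/n_T)P, Kp = p_R^3 / (p_Q^2).
Substituting and setting equal to 30.8 atm gives a polynomial in X; the root in (0,1) is X = 0.642.

X = 0.642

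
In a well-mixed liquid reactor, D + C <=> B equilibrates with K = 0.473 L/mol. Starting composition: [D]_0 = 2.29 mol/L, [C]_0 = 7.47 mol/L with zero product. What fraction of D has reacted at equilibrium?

Let X = conversion of D; extent ξ = 2.29·X mol/L.
Concentrations: [D] = 2.29 − 2.29X; [C] = 7.47 − 2.29X; [B] = 2.29X.
K = [B] / ([D] [C]).
Setting equal to 0.473 and solving for X on (0,1) gives X = 0.733.

X = 0.733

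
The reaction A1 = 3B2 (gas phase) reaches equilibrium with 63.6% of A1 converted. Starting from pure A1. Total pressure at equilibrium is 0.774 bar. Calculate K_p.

Let X = conversion of A1 (basis 1 mol A1); extent of reaction ξ = X.
At extent ξ: n_A1 = 1 − X; n_B2 = 3X.
Total moles n_T = 1 + 2X.
At X = 0.636: n_A1 = 0.364, n_B2 = 1.91, n_T = 2.27.
p_i = (n_i/n_T)·P. K_p = p_B2^3 / (p_A1) = 2.21 bar^2.

K_p = 2.21 bar^2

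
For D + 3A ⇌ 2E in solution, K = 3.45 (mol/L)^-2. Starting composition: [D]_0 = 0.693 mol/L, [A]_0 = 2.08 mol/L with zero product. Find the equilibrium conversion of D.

X = 0.583

Let X = conversion of D; extent ξ = 0.693·X mol/L.
Concentrations: [D] = 0.693 − 0.693X; [A] = 2.08 − 2.08X; [E] = 1.39X.
K = [E]^2 / ([D] [A]^3).
Solving K = 3.45 for X ∈ (0,1): X = 0.583.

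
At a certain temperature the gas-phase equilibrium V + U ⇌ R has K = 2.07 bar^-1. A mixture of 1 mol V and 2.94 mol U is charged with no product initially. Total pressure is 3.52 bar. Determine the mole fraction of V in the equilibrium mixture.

Take 1 mol V as basis and let X be its fractional conversion, so ξ = X.
At extent ξ: n_V = 1 − X; n_U = 2.94 − X; n_R = X.
Total moles n_T = 3.94 − X.
With p_i = (n_i/n_T)P, K = p_R / (p_V p_U).
Substituting and setting equal to 2.07 bar^-1 gives a polynomial in X; the root in (0,1) is X = 0.832.
Then n_V = 0.168, n_T = 3.11, so y_V = 0.054.

y_V = 0.054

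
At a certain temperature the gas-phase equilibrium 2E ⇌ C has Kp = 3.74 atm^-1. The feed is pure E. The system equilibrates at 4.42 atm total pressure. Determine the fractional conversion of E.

Take 1 mol E as basis and let X be its fractional conversion, so ξ = 0.5X.
Species balance: n_E = 1 − X; n_C = 0.5X.
Summing: n_T = 1 − 0.5X.
With p_i = (n_i/n_T)P, Kp = p_C / (p_E^2).
This yields a degree-2 equation in X; solving on (0,1), X = 0.878.

X = 0.878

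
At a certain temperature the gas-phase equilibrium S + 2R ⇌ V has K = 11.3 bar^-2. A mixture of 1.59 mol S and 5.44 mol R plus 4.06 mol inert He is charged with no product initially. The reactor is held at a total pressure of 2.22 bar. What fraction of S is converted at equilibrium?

X = 0.855

Take 1.59 mol S as basis and let X be its fractional conversion, so ξ = 1.59X.
Moles: n_S = 1.59 − 1.59X; n_R = 5.44 − 3.18X; n_V = 1.59X; n_I = 4.06 (inert).
Total moles n_T = 11.1 − 3.18X.
With p_i = (n_i/n_T)P, K = p_V / (p_S p_R^2).
Substituting and setting equal to 11.3 bar^-2 gives a polynomial in X; the root in (0,1) is X = 0.855.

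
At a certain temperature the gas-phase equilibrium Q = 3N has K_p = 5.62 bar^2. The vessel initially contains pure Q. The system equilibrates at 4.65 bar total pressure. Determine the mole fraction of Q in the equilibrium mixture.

y_Q = 0.495

Take 1 mol Q as basis and let X be its fractional conversion, so ξ = X.
Species balance: n_Q = 1 − X; n_N = 3X.
Summing: n_T = 1 + 2X.
y_i = n_i/n_T, p_i = y_i·P. K_p = p_N^3 / (p_Q).
Setting this equal to 5.62 bar^2 and taking the physical root (0 < X < 1) gives X = 0.254.
Then n_Q = 0.746, n_T = 1.51, so y_Q = 0.495.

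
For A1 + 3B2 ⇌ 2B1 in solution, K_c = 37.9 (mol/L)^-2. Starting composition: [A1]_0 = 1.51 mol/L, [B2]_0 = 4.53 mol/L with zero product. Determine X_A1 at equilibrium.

Let X = conversion of A1; extent ξ = 1.51·X mol/L.
Concentrations: [A1] = 1.51 − 1.51X; [B2] = 4.53 − 4.53X; [B1] = 3.02X.
K_c = [B1]^2 / ([A1] [B2]^3).
This equals 37.9 at X = 0.816 (the root in 0 < X < 1).

X = 0.816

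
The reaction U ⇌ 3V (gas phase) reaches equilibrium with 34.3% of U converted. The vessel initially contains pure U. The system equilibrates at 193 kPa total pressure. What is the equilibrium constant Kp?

Basis: 1 mol U initially; let X = conversion of U. Extent ξ = X.
Mole table: n_U = 1 − X; n_V = 3X.
Total moles n_T = 1 + 2X.
At X = 0.343: n_U = 0.657, n_V = 1.03, n_T = 1.69.
p_i = (n_i/n_T)·P. Kp = p_V^3 / (p_U) = 2.17e+04 kPa^2.

Kp = 2.17e+04 kPa^2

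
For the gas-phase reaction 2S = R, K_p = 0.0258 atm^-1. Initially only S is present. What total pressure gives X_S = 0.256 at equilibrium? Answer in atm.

Let X = conversion of S (basis 1 mol S); extent of reaction ξ = 0.5X.
Species balance: n_S = 1 − X; n_R = 0.5X.
Total moles n_T = 1 − 0.5X.
K_p = p_R / (p_S^2) with p_i = (n_i/n_T)·P.
At X = 0.256: the mole-fraction product g(X) = Π y_i^ν_i = 0.2016. Since K_p = g(X)·P^{-1}, P = (g/K_p)^(1/1) = (0.2016/0.0258)^(1/1) = 7.82 atm.

P = 7.82 atm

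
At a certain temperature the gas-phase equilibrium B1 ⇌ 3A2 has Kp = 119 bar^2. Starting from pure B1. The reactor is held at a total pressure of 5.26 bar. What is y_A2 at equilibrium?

y_A2 = 0.855

Basis: 1 mol B1 initially; let X = conversion of B1. Extent ξ = X.
Moles: n_B1 = 1 − X; n_A2 = 3X.
Total moles n_T = 1 + 2X.
Mole fractions y_i = n_i/n_T; Kp = p_A2^3 / (p_B1) with p_i = y_i·P.
Setting this equal to 119 bar^2 and taking the physical root (0 < X < 1) gives X = 0.662.
Then n_A2 = 1.99, n_T = 2.32, so y_A2 = 0.855.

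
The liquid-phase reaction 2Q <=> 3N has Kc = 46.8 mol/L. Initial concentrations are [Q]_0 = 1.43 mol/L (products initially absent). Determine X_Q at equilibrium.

X = 0.779

Let X = conversion of Q; extent ξ = 1.43X/2 mol/L.
Concentrations: [Q] = 1.43 − 1.43X; [N] = 2.15X.
Kc = [N]^3 / ([Q]^2).
Solving Kc = 46.8 for X ∈ (0,1): X = 0.779.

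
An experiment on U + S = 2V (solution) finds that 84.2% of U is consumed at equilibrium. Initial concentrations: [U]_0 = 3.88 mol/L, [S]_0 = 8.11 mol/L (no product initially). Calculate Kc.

Kc = 14.4

Let X = conversion of U.
Concentrations: [U] = 3.88 − 3.88X; [S] = 8.11 − 3.88X; [V] = 7.76X.
At X = 0.842: [U] = 0.613, [S] = 4.84, [V] = 6.53.
Kc = [V]^2 / ([U] [S]) = 14.4.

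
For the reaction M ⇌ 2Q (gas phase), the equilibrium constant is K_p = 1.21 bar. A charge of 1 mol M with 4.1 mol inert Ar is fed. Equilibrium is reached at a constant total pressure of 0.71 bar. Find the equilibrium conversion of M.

Take 1 mol M as basis and let X be its fractional conversion, so ξ = X.
Species balance: n_M = 1 − X; n_Q = 2X; n_I = 4.1 (inert).
Summing: n_T = 5.1 + X.
y_i = n_i/n_T, p_i = y_i·P. K_p = p_Q^2 / (p_M).
This yields a degree-2 equation in X; solving on (0,1), X = 0.766.

X = 0.766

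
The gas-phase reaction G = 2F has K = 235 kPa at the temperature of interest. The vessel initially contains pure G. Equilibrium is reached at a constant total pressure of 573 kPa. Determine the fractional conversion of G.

Take 1 mol G as basis and let X be its fractional conversion, so ξ = X.
At extent ξ: n_G = 1 − X; n_F = 2X.
n_T = Σnᵢ = 1 + X.
y_i = n_i/n_T, p_i = y_i·P. K = p_F^2 / (p_G).
Substituting and setting equal to 235 kPa gives a polynomial in X; the root in (0,1) is X = 0.305.

X = 0.305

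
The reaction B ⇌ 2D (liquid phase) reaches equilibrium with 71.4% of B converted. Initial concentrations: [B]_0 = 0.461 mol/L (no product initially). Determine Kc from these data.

Kc = 3.29 mol/L

Let X = conversion of B.
Concentrations: [B] = 0.461 − 0.461X; [D] = 0.922X.
At X = 0.714: [B] = 0.132, [D] = 0.658.
Kc = [D]^2 / ([B]) = 3.29 mol/L.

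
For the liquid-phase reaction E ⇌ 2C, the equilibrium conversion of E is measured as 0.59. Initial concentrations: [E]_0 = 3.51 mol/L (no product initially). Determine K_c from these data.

K_c = 11.9 mol/L

Let X = conversion of E.
Concentrations: [E] = 3.51 − 3.51X; [C] = 7.02X.
At X = 0.59: [E] = 1.44, [C] = 4.14.
K_c = [C]^2 / ([E]) = 11.9 mol/L.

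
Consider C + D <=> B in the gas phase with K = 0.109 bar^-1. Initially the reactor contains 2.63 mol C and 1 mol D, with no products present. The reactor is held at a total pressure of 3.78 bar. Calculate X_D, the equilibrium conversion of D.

X = 0.225

Let X = conversion of D (basis 1 mol D); extent of reaction ξ = X.
Species balance: n_C = 2.63 − X; n_D = 1 − X; n_B = X.
Summing: n_T = 3.63 − X.
With p_i = (n_i/n_T)P, K = p_B / (p_C p_D).
Equating to 0.109 bar^-1 and solving on 0 < X < 1: X = 0.225.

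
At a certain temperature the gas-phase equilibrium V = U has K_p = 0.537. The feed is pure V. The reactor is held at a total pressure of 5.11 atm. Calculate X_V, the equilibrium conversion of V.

X = 0.349

Take 1 mol V as basis and let X be its fractional conversion, so ξ = X.
Species balance: n_V = 1 − X; n_U = X.
Total moles n_T = 1 (Δν = 0, constant).
Mole fractions y_i = n_i/n_T; K_p = p_U / (p_V) with p_i = y_i·P.
Setting this equal to 0.537 and taking the physical root (0 < X < 1) gives X = 0.349.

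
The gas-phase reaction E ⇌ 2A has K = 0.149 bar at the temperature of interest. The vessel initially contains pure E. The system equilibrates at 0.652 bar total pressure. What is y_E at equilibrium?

y_E = 0.623

Let X = conversion of E (basis 1 mol E); extent of reaction ξ = X.
Mole table: n_E = 1 − X; n_A = 2X.
Total moles n_T = 1 + X.
Mole fractions y_i = n_i/n_T; K = p_A^2 / (p_E) with p_i = y_i·P.
Substituting and setting equal to 0.149 bar gives a polynomial in X; the root in (0,1) is X = 0.232.
Then n_E = 0.768, n_T = 1.23, so y_E = 0.623.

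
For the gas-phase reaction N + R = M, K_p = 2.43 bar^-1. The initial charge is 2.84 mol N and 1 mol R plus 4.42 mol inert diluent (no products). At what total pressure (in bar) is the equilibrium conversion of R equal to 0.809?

Take 1 mol R as basis and let X be its fractional conversion, so ξ = X.
At extent ξ: n_N = 2.84 − X; n_R = 1 − X; n_M = X; n_I = 4.42 (inert).
n_T = Σnᵢ = 8.26 − X.
K_p = p_M / (p_N p_R) with p_i = (n_i/n_T)·P.
At X = 0.809: the mole-fraction product g(X) = Π y_i^ν_i = 15.54. Since K_p = g(X)·P^{-1}, P = (g/K_p)^(1/1) = (15.54/2.43)^(1/1) = 6.39 bar.

P = 6.39 bar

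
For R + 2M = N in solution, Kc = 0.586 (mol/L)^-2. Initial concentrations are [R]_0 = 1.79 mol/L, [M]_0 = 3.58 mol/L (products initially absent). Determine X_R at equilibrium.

X = 0.575

Let X = conversion of R; extent ξ = 1.79·X mol/L.
Concentrations: [R] = 1.79 − 1.79X; [M] = 3.58 − 3.58X; [N] = 1.79X.
Kc = [N] / ([R] [M]^2).
This equals 0.586 at X = 0.575 (the root in 0 < X < 1).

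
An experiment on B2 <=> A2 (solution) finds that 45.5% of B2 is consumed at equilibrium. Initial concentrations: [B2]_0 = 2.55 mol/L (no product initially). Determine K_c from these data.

K_c = 0.835

Let X = conversion of B2.
Concentrations: [B2] = 2.55 − 2.55X; [A2] = 2.55X.
At X = 0.455: [B2] = 1.39, [A2] = 1.16.
K_c = [A2] / ([B2]) = 0.835.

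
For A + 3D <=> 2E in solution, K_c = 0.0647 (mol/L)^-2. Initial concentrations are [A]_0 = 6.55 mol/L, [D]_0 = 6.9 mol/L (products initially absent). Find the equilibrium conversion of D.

Let X = conversion of D; extent ξ = 6.9X/3 mol/L.
Concentrations: [A] = 6.55 − 2.3X; [D] = 6.9 − 6.9X; [E] = 4.6X.
K_c = [E]^2 / ([A] [D]^3).
This equals 0.0647 at X = 0.593 (the root in 0 < X < 1).

X = 0.593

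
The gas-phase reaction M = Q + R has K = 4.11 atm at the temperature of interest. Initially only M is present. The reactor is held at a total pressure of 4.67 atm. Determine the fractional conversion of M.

X = 0.684

Basis: 1 mol M initially; let X = conversion of M. Extent ξ = X.
Moles: n_M = 1 − X; n_Q = X; n_R = X.
Total moles n_T = 1 + X.
With p_i = (n_i/n_T)P, K = p_Q p_R / (p_M).
Substituting and setting equal to 4.11 atm gives a polynomial in X; the root in (0,1) is X = 0.684.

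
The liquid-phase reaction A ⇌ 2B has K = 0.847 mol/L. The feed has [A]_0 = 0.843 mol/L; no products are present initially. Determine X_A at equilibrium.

X = 0.391

Let X = conversion of A; extent ξ = 0.843·X mol/L.
Concentrations: [A] = 0.843 − 0.843X; [B] = 1.69X.
K = [B]^2 / ([A]).
Solving K = 0.847 for X ∈ (0,1): X = 0.391.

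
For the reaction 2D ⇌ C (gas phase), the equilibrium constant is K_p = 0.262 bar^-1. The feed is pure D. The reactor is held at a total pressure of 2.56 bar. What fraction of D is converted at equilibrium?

X = 0.479

Let X = conversion of D (basis 1 mol D); extent of reaction ξ = 0.5X.
Mole table: n_D = 1 − X; n_C = 0.5X.
Total moles n_T = 1 − 0.5X.
With p_i = (n_i/n_T)P, K_p = p_C / (p_D^2).
Setting this equal to 0.262 bar^-1 and taking the physical root (0 < X < 1) gives X = 0.479.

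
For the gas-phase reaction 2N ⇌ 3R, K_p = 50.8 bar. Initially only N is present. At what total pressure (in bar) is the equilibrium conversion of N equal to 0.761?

P = 2.69 bar

Basis: 1 mol N initially; let X = conversion of N. Extent ξ = 0.5X.
At extent ξ: n_N = 1 − X; n_R = 1.5X.
Total moles n_T = 1 + 0.5X.
K_p = p_R^3 / (p_N^2) with p_i = (n_i/n_T)·P.
At X = 0.761: the mole-fraction product g(X) = Π y_i^ν_i = 18.86. Since K_p = g(X)·P^{1}, P = (K_p/g)^(1/1) = (50.8/18.86)^(1/1) = 2.69 bar.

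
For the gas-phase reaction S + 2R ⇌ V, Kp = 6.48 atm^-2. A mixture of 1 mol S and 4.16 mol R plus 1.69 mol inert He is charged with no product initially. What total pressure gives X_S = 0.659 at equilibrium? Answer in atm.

P = 1.06 atm

Take 1 mol S as basis and let X be its fractional conversion, so ξ = X.
At extent ξ: n_S = 1 − X; n_R = 4.16 − 2X; n_V = X; n_I = 1.69 (inert).
n_T = Σnᵢ = 6.85 − 2X.
Kp = p_V / (p_S p_R^2) with p_i = (n_i/n_T)·P.
At X = 0.659: the mole-fraction product g(X) = Π y_i^ν_i = 7.322. Since Kp = g(X)·P^{-2}, P = (g/Kp)^(1/2) = (7.322/6.48)^(1/2) = 1.06 atm.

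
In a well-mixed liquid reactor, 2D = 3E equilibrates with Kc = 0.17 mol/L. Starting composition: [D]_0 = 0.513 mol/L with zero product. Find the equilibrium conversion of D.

Let X = conversion of D; extent ξ = 0.513X/2 mol/L.
Concentrations: [D] = 0.513 − 0.513X; [E] = 0.77X.
Kc = [E]^3 / ([D]^2).
Setting equal to 0.17 and solving for X on (0,1) gives X = 0.347.

X = 0.347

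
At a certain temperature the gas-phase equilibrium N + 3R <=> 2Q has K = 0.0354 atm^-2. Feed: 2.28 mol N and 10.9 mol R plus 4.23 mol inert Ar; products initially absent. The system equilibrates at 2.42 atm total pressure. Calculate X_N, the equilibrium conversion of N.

X = 0.230

Basis: 2.28 mol N initially; let X = conversion of N. Extent ξ = 2.28X.
Mole table: n_N = 2.28 − 2.28X; n_R = 10.9 − 6.84X; n_Q = 4.56X; n_I = 4.23 (inert).
Total moles n_T = 17.4 − 4.56X.
With p_i = (n_i/n_T)P, K = p_Q^2 / (p_N p_R^3).
Substituting and setting equal to 0.0354 atm^-2 gives a polynomial in X; the root in (0,1) is X = 0.230.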